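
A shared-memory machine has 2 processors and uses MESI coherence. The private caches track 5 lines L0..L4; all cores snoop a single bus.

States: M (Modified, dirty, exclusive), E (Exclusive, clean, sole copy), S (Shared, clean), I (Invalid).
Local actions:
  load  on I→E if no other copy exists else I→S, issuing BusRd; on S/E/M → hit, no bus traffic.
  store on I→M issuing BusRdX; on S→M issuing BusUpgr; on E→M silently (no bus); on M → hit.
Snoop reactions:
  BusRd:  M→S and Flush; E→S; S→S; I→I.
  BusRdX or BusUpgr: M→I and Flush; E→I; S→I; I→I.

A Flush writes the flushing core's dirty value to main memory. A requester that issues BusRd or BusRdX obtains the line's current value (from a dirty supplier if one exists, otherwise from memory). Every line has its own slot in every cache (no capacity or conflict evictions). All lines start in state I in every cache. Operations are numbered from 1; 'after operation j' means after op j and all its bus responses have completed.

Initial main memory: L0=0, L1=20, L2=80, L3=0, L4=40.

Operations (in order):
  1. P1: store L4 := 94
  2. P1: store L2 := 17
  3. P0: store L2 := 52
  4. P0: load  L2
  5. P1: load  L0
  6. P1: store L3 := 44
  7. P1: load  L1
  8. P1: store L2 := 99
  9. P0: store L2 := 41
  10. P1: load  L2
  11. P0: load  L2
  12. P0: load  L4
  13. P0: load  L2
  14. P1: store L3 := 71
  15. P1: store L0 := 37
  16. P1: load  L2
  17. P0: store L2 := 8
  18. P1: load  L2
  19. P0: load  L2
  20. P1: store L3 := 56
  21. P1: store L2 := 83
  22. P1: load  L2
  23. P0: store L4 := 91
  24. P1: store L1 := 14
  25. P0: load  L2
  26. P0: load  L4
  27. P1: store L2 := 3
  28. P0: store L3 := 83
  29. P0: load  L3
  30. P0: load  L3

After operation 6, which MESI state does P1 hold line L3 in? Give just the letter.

state = M

step 1: P1: store L4 := 94  ⟶  IM  (L4)  txn=BusRdX  M[L4]=40
step 2: P1: store L2 := 17  ⟶  IM  (L2)  txn=BusRdX  M[L2]=80
step 3: P0: store L2 := 52  ⟶  MI  (L2)  txn=BusRdX+Flush  M[L2]=17
step 4: P0: load  L2  ⟶  MI  (L2)  txn=∅  M[L2]=17
step 5: P1: load  L0  ⟶  IE  (L0)  txn=BusRd  M[L0]=0
step 6: P1: store L3 := 44  ⟶  IM  (L3)  txn=BusRdX  M[L3]=0
step 7: P1: load  L1  ⟶  IE  (L1)  txn=BusRd  M[L1]=20
step 8: P1: store L2 := 99  ⟶  IM  (L2)  txn=BusRdX+Flush  M[L2]=52
step 9: P0: store L2 := 41  ⟶  MI  (L2)  txn=BusRdX+Flush  M[L2]=99
step 10: P1: load  L2  ⟶  SS  (L2)  txn=BusRd+Flush  M[L2]=41
step 11: P0: load  L2  ⟶  SS  (L2)  txn=∅  M[L2]=41
step 12: P0: load  L4  ⟶  SS  (L4)  txn=BusRd+Flush  M[L4]=94
step 13: P0: load  L2  ⟶  SS  (L2)  txn=∅  M[L2]=41
step 14: P1: store L3 := 71  ⟶  IM  (L3)  txn=∅  M[L3]=0
step 15: P1: store L0 := 37  ⟶  IM  (L0)  txn=∅  M[L0]=0
step 16: P1: load  L2  ⟶  SS  (L2)  txn=∅  M[L2]=41
step 17: P0: store L2 := 8  ⟶  MI  (L2)  txn=BusUpgr  M[L2]=41
step 18: P1: load  L2  ⟶  SS  (L2)  txn=BusRd+Flush  M[L2]=8
step 19: P0: load  L2  ⟶  SS  (L2)  txn=∅  M[L2]=8
step 20: P1: store L3 := 56  ⟶  IM  (L3)  txn=∅  M[L3]=0
step 21: P1: store L2 := 83  ⟶  IM  (L2)  txn=BusUpgr  M[L2]=8
step 22: P1: load  L2  ⟶  IM  (L2)  txn=∅  M[L2]=8
step 23: P0: store L4 := 91  ⟶  MI  (L4)  txn=BusUpgr  M[L4]=94
step 24: P1: store L1 := 14  ⟶  IM  (L1)  txn=∅  M[L1]=20
step 25: P0: load  L2  ⟶  SS  (L2)  txn=BusRd+Flush  M[L2]=83
step 26: P0: load  L4  ⟶  MI  (L4)  txn=∅  M[L4]=94
step 27: P1: store L2 := 3  ⟶  IM  (L2)  txn=BusUpgr  M[L2]=83
step 28: P0: store L3 := 83  ⟶  MI  (L3)  txn=BusRdX+Flush  M[L3]=56
step 29: P0: load  L3  ⟶  MI  (L3)  txn=∅  M[L3]=56
step 30: P0: load  L3  ⟶  MI  (L3)  txn=∅  M[L3]=56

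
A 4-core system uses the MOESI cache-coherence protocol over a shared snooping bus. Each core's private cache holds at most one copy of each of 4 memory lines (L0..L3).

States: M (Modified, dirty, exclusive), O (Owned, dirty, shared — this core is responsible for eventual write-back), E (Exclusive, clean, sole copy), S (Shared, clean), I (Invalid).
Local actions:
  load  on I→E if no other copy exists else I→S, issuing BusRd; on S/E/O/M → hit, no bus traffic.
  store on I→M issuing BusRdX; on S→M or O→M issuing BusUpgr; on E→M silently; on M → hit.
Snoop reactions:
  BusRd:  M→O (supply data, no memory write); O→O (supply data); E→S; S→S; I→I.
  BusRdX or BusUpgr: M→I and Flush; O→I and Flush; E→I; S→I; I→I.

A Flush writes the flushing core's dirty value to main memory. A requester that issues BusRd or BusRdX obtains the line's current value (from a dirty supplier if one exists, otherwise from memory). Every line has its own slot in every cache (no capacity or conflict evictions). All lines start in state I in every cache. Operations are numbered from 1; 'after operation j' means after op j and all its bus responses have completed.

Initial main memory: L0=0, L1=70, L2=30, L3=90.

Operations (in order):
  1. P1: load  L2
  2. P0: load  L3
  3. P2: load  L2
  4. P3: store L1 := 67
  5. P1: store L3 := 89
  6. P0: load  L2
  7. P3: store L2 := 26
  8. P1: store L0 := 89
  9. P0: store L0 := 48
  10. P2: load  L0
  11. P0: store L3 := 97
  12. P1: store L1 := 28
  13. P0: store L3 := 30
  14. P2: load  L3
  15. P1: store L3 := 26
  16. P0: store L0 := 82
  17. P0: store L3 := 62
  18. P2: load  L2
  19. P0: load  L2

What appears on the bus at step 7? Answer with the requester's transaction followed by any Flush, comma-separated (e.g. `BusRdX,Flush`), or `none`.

[1] P1: load  L2 | P0:I, P1:E(30), P2:I, P3:I | bus: BusRd
[2] P0: load  L3 | P0:E(90), P1:I, P2:I, P3:I | bus: BusRd
[3] P2: load  L2 | P0:I, P1:S(30), P2:S(30), P3:I | bus: BusRd
[4] P3: store L1 := 67 | P0:I, P1:I, P2:I, P3:M(67) | bus: BusRdX
[5] P1: store L3 := 89 | P0:I, P1:M(89), P2:I, P3:I | bus: BusRdX
[6] P0: load  L2 | P0:S(30), P1:S(30), P2:S(30), P3:I | bus: BusRd
[7] P3: store L2 := 26 | P0:I, P1:I, P2:I, P3:M(26) | bus: BusRdX
[8] P1: store L0 := 89 | P0:I, P1:M(89), P2:I, P3:I | bus: BusRdX
[9] P0: store L0 := 48 | P0:M(48), P1:I, P2:I, P3:I | bus: BusRdX,Flush
[10] P2: load  L0 | P0:O(48), P1:I, P2:S(48), P3:I | bus: BusRd
[11] P0: store L3 := 97 | P0:M(97), P1:I, P2:I, P3:I | bus: BusRdX,Flush
[12] P1: store L1 := 28 | P0:I, P1:M(28), P2:I, P3:I | bus: BusRdX,Flush
[13] P0: store L3 := 30 | P0:M(30), P1:I, P2:I, P3:I | bus: none
[14] P2: load  L3 | P0:O(30), P1:I, P2:S(30), P3:I | bus: BusRd
[15] P1: store L3 := 26 | P0:I, P1:M(26), P2:I, P3:I | bus: BusRdX,Flush
[16] P0: store L0 := 82 | P0:M(82), P1:I, P2:I, P3:I | bus: BusUpgr
[17] P0: store L3 := 62 | P0:M(62), P1:I, P2:I, P3:I | bus: BusRdX,Flush
[18] P2: load  L2 | P0:I, P1:I, P2:S(26), P3:O(26) | bus: BusRd
[19] P0: load  L2 | P0:S(26), P1:I, P2:S(26), P3:O(26) | bus: BusRd

bus = BusRdX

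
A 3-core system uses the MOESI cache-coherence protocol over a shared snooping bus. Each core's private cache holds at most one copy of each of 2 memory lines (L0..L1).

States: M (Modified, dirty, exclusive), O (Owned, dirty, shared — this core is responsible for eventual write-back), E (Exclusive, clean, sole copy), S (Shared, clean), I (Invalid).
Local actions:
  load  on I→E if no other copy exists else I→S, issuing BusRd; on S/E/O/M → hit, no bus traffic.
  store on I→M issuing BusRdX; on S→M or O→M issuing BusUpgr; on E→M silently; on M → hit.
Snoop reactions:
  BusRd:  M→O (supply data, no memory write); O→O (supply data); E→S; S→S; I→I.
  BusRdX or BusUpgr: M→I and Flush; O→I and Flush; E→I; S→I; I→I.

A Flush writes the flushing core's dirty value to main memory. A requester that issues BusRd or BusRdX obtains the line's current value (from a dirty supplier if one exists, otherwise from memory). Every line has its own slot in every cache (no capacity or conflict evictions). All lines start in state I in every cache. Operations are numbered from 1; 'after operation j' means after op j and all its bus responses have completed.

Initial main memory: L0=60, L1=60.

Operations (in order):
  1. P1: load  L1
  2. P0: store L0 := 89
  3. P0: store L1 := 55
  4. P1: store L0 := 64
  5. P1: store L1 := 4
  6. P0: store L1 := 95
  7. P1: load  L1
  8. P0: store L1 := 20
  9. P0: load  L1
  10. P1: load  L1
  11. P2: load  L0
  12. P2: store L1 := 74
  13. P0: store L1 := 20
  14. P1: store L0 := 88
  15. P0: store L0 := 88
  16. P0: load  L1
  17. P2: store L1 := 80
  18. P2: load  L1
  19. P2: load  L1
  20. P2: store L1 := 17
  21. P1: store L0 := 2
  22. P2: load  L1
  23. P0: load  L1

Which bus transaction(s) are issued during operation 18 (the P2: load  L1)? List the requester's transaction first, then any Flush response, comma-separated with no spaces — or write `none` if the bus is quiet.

[1] P1: load  L1 | P0:I, P1:E(60), P2:I | bus: BusRd
[2] P0: store L0 := 89 | P0:M(89), P1:I, P2:I | bus: BusRdX
[3] P0: store L1 := 55 | P0:M(55), P1:I, P2:I | bus: BusRdX
[4] P1: store L0 := 64 | P0:I, P1:M(64), P2:I | bus: BusRdX,Flush
[5] P1: store L1 := 4 | P0:I, P1:M(4), P2:I | bus: BusRdX,Flush
[6] P0: store L1 := 95 | P0:M(95), P1:I, P2:I | bus: BusRdX,Flush
[7] P1: load  L1 | P0:O(95), P1:S(95), P2:I | bus: BusRd
[8] P0: store L1 := 20 | P0:M(20), P1:I, P2:I | bus: BusUpgr
[9] P0: load  L1 | P0:M(20), P1:I, P2:I | bus: none
[10] P1: load  L1 | P0:O(20), P1:S(20), P2:I | bus: BusRd
[11] P2: load  L0 | P0:I, P1:O(64), P2:S(64) | bus: BusRd
[12] P2: store L1 := 74 | P0:I, P1:I, P2:M(74) | bus: BusRdX,Flush
[13] P0: store L1 := 20 | P0:M(20), P1:I, P2:I | bus: BusRdX,Flush
[14] P1: store L0 := 88 | P0:I, P1:M(88), P2:I | bus: BusUpgr
[15] P0: store L0 := 88 | P0:M(88), P1:I, P2:I | bus: BusRdX,Flush
[16] P0: load  L1 | P0:M(20), P1:I, P2:I | bus: none
[17] P2: store L1 := 80 | P0:I, P1:I, P2:M(80) | bus: BusRdX,Flush
[18] P2: load  L1 | P0:I, P1:I, P2:M(80) | bus: none
[19] P2: load  L1 | P0:I, P1:I, P2:M(80) | bus: none
[20] P2: store L1 := 17 | P0:I, P1:I, P2:M(17) | bus: none
[21] P1: store L0 := 2 | P0:I, P1:M(2), P2:I | bus: BusRdX,Flush
[22] P2: load  L1 | P0:I, P1:I, P2:M(17) | bus: none
[23] P0: load  L1 | P0:S(17), P1:I, P2:O(17) | bus: BusRd

bus = none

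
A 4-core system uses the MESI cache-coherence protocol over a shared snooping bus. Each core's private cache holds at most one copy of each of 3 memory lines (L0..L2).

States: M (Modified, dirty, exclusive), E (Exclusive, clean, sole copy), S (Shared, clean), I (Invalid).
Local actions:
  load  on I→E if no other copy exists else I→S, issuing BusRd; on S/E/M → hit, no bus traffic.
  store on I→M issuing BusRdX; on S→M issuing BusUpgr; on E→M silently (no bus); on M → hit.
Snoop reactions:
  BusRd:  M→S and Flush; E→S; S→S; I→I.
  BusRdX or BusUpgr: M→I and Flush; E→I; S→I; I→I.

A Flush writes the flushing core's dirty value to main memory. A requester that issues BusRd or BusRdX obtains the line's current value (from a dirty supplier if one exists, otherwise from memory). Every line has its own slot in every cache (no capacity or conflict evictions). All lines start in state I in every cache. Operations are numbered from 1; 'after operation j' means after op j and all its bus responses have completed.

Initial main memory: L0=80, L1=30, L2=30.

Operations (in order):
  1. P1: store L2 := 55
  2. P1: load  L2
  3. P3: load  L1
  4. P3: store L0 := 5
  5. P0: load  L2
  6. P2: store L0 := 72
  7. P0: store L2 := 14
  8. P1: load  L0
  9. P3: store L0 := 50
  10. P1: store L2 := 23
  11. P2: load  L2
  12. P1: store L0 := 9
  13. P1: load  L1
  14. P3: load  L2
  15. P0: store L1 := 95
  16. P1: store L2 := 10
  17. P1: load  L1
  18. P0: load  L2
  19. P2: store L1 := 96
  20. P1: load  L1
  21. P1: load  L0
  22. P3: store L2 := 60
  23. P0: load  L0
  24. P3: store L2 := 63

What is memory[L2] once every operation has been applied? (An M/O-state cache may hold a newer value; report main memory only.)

memory[L2] = 10

[1] P1: store L2 := 55 | P0:I, P1:M(55), P2:I, P3:I | bus: BusRdX
[2] P1: load  L2 | P0:I, P1:M(55), P2:I, P3:I | bus: none
[3] P3: load  L1 | P0:I, P1:I, P2:I, P3:E(30) | bus: BusRd
[4] P3: store L0 := 5 | P0:I, P1:I, P2:I, P3:M(5) | bus: BusRdX
[5] P0: load  L2 | P0:S(55), P1:S(55), P2:I, P3:I | bus: BusRd,Flush
[6] P2: store L0 := 72 | P0:I, P1:I, P2:M(72), P3:I | bus: BusRdX,Flush
[7] P0: store L2 := 14 | P0:M(14), P1:I, P2:I, P3:I | bus: BusUpgr
[8] P1: load  L0 | P0:I, P1:S(72), P2:S(72), P3:I | bus: BusRd,Flush
[9] P3: store L0 := 50 | P0:I, P1:I, P2:I, P3:M(50) | bus: BusRdX
[10] P1: store L2 := 23 | P0:I, P1:M(23), P2:I, P3:I | bus: BusRdX,Flush
[11] P2: load  L2 | P0:I, P1:S(23), P2:S(23), P3:I | bus: BusRd,Flush
[12] P1: store L0 := 9 | P0:I, P1:M(9), P2:I, P3:I | bus: BusRdX,Flush
[13] P1: load  L1 | P0:I, P1:S(30), P2:I, P3:S(30) | bus: BusRd
[14] P3: load  L2 | P0:I, P1:S(23), P2:S(23), P3:S(23) | bus: BusRd
[15] P0: store L1 := 95 | P0:M(95), P1:I, P2:I, P3:I | bus: BusRdX
[16] P1: store L2 := 10 | P0:I, P1:M(10), P2:I, P3:I | bus: BusUpgr
[17] P1: load  L1 | P0:S(95), P1:S(95), P2:I, P3:I | bus: BusRd,Flush
[18] P0: load  L2 | P0:S(10), P1:S(10), P2:I, P3:I | bus: BusRd,Flush
[19] P2: store L1 := 96 | P0:I, P1:I, P2:M(96), P3:I | bus: BusRdX
[20] P1: load  L1 | P0:I, P1:S(96), P2:S(96), P3:I | bus: BusRd,Flush
[21] P1: load  L0 | P0:I, P1:M(9), P2:I, P3:I | bus: none
[22] P3: store L2 := 60 | P0:I, P1:I, P2:I, P3:M(60) | bus: BusRdX
[23] P0: load  L0 | P0:S(9), P1:S(9), P2:I, P3:I | bus: BusRd,Flush
[24] P3: store L2 := 63 | P0:I, P1:I, P2:I, P3:M(63) | bus: none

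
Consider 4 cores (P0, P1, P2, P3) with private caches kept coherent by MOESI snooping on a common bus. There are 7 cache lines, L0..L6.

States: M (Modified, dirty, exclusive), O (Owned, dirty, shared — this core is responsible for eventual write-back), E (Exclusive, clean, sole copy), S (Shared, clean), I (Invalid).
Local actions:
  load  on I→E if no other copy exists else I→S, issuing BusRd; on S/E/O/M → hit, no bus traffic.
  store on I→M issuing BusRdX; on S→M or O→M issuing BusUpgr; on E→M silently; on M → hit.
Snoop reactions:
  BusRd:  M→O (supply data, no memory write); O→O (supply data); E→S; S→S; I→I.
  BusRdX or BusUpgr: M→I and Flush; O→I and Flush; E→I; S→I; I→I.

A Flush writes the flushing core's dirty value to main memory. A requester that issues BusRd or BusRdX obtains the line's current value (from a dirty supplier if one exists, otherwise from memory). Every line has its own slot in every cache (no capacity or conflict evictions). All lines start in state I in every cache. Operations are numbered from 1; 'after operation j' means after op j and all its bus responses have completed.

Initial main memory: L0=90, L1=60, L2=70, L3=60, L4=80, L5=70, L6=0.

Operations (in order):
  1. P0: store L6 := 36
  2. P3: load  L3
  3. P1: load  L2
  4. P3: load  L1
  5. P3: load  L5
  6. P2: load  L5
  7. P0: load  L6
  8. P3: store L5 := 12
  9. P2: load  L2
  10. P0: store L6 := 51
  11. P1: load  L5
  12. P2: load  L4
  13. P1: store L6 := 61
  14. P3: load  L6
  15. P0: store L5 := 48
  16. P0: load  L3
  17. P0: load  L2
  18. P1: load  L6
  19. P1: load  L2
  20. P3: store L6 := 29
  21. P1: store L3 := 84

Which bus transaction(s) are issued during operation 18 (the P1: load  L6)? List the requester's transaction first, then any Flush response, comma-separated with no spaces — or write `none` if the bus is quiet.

[1] P0: store L6 := 36 | P0:M(36), P1:I, P2:I, P3:I | bus: BusRdX
[2] P3: load  L3 | P0:I, P1:I, P2:I, P3:E(60) | bus: BusRd
[3] P1: load  L2 | P0:I, P1:E(70), P2:I, P3:I | bus: BusRd
[4] P3: load  L1 | P0:I, P1:I, P2:I, P3:E(60) | bus: BusRd
[5] P3: load  L5 | P0:I, P1:I, P2:I, P3:E(70) | bus: BusRd
[6] P2: load  L5 | P0:I, P1:I, P2:S(70), P3:S(70) | bus: BusRd
[7] P0: load  L6 | P0:M(36), P1:I, P2:I, P3:I | bus: none
[8] P3: store L5 := 12 | P0:I, P1:I, P2:I, P3:M(12) | bus: BusUpgr
[9] P2: load  L2 | P0:I, P1:S(70), P2:S(70), P3:I | bus: BusRd
[10] P0: store L6 := 51 | P0:M(51), P1:I, P2:I, P3:I | bus: none
[11] P1: load  L5 | P0:I, P1:S(12), P2:I, P3:O(12) | bus: BusRd
[12] P2: load  L4 | P0:I, P1:I, P2:E(80), P3:I | bus: BusRd
[13] P1: store L6 := 61 | P0:I, P1:M(61), P2:I, P3:I | bus: BusRdX,Flush
[14] P3: load  L6 | P0:I, P1:O(61), P2:I, P3:S(61) | bus: BusRd
[15] P0: store L5 := 48 | P0:M(48), P1:I, P2:I, P3:I | bus: BusRdX,Flush
[16] P0: load  L3 | P0:S(60), P1:I, P2:I, P3:S(60) | bus: BusRd
[17] P0: load  L2 | P0:S(70), P1:S(70), P2:S(70), P3:I | bus: BusRd
[18] P1: load  L6 | P0:I, P1:O(61), P2:I, P3:S(61) | bus: none
[19] P1: load  L2 | P0:S(70), P1:S(70), P2:S(70), P3:I | bus: none
[20] P3: store L6 := 29 | P0:I, P1:I, P2:I, P3:M(29) | bus: BusUpgr,Flush
[21] P1: store L3 := 84 | P0:I, P1:M(84), P2:I, P3:I | bus: BusRdX

bus = none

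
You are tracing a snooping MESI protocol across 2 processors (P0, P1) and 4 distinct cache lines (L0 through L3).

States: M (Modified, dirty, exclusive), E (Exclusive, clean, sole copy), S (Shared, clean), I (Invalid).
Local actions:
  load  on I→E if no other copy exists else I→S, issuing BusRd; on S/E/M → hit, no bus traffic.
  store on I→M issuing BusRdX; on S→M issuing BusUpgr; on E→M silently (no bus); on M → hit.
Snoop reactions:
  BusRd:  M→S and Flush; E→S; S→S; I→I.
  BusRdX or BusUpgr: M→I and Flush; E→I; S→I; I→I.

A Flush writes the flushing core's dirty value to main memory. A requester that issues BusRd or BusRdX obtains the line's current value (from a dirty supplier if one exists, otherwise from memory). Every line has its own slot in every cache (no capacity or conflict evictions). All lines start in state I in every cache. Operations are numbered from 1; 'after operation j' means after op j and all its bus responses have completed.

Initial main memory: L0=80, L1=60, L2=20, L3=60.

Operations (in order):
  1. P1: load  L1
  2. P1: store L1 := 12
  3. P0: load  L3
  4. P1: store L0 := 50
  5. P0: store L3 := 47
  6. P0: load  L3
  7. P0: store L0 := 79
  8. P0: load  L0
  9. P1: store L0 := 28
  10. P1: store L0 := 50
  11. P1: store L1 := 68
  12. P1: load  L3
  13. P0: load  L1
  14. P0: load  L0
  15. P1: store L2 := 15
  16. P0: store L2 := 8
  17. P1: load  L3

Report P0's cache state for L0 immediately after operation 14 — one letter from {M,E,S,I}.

state = S

[1] P1: load  L1 | P0:I, P1:E(60) | bus: BusRd
[2] P1: store L1 := 12 | P0:I, P1:M(12) | bus: none
[3] P0: load  L3 | P0:E(60), P1:I | bus: BusRd
[4] P1: store L0 := 50 | P0:I, P1:M(50) | bus: BusRdX
[5] P0: store L3 := 47 | P0:M(47), P1:I | bus: none
[6] P0: load  L3 | P0:M(47), P1:I | bus: none
[7] P0: store L0 := 79 | P0:M(79), P1:I | bus: BusRdX,Flush
[8] P0: load  L0 | P0:M(79), P1:I | bus: none
[9] P1: store L0 := 28 | P0:I, P1:M(28) | bus: BusRdX,Flush
[10] P1: store L0 := 50 | P0:I, P1:M(50) | bus: none
[11] P1: store L1 := 68 | P0:I, P1:M(68) | bus: none
[12] P1: load  L3 | P0:S(47), P1:S(47) | bus: BusRd,Flush
[13] P0: load  L1 | P0:S(68), P1:S(68) | bus: BusRd,Flush
[14] P0: load  L0 | P0:S(50), P1:S(50) | bus: BusRd,Flush
[15] P1: store L2 := 15 | P0:I, P1:M(15) | bus: BusRdX
[16] P0: store L2 := 8 | P0:M(8), P1:I | bus: BusRdX,Flush
[17] P1: load  L3 | P0:S(47), P1:S(47) | bus: none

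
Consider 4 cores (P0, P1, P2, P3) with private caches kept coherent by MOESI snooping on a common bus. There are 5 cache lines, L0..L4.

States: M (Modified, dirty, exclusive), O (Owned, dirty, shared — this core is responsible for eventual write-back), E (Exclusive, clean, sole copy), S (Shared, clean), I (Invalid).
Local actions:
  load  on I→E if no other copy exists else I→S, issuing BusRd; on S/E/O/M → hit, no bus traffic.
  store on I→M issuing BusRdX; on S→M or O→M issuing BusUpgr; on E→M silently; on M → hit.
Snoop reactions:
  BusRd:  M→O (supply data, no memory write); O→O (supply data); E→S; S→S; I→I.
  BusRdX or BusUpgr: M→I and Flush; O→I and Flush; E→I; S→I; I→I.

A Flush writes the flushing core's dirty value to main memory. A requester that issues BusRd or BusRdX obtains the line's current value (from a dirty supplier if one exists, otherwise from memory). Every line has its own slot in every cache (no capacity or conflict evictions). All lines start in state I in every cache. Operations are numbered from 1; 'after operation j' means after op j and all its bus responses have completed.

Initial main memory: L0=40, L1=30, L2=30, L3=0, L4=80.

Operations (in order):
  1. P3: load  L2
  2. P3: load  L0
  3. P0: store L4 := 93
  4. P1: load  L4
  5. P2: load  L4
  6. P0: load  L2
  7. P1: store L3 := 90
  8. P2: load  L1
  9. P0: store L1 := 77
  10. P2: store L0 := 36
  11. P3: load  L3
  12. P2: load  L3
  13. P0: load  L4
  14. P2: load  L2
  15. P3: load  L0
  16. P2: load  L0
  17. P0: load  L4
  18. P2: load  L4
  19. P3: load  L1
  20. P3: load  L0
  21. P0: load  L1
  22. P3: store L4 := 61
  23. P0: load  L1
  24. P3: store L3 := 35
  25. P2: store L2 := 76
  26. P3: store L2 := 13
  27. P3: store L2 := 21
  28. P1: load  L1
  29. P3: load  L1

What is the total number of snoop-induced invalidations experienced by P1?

invalidations = 2

1. P3: load  L2  bus=[BusRd]  L2: P0=I P1=I P2=I P3=E  mem[L2]=30
2. P3: load  L0  bus=[BusRd]  L0: P0=I P1=I P2=I P3=E  mem[L0]=40
3. P0: store L4 := 93  bus=[BusRdX]  L4: P0=M P1=I P2=I P3=I  mem[L4]=80
4. P1: load  L4  bus=[BusRd]  L4: P0=O P1=S P2=I P3=I  mem[L4]=80
5. P2: load  L4  bus=[BusRd]  L4: P0=O P1=S P2=S P3=I  mem[L4]=80
6. P0: load  L2  bus=[BusRd]  L2: P0=S P1=I P2=I P3=S  mem[L2]=30
7. P1: store L3 := 90  bus=[BusRdX]  L3: P0=I P1=M P2=I P3=I  mem[L3]=0
8. P2: load  L1  bus=[BusRd]  L1: P0=I P1=I P2=E P3=I  mem[L1]=30
9. P0: store L1 := 77  bus=[BusRdX]  L1: P0=M P1=I P2=I P3=I  mem[L1]=30
10. P2: store L0 := 36  bus=[BusRdX]  L0: P0=I P1=I P2=M P3=I  mem[L0]=40
11. P3: load  L3  bus=[BusRd]  L3: P0=I P1=O P2=I P3=S  mem[L3]=0
12. P2: load  L3  bus=[BusRd]  L3: P0=I P1=O P2=S P3=S  mem[L3]=0
13. P0: load  L4  bus=[-]  L4: P0=O P1=S P2=S P3=I  mem[L4]=80
14. P2: load  L2  bus=[BusRd]  L2: P0=S P1=I P2=S P3=S  mem[L2]=30
15. P3: load  L0  bus=[BusRd]  L0: P0=I P1=I P2=O P3=S  mem[L0]=40
16. P2: load  L0  bus=[-]  L0: P0=I P1=I P2=O P3=S  mem[L0]=40
17. P0: load  L4  bus=[-]  L4: P0=O P1=S P2=S P3=I  mem[L4]=80
18. P2: load  L4  bus=[-]  L4: P0=O P1=S P2=S P3=I  mem[L4]=80
19. P3: load  L1  bus=[BusRd]  L1: P0=O P1=I P2=I P3=S  mem[L1]=30
20. P3: load  L0  bus=[-]  L0: P0=I P1=I P2=O P3=S  mem[L0]=40
21. P0: load  L1  bus=[-]  L1: P0=O P1=I P2=I P3=S  mem[L1]=30
22. P3: store L4 := 61  bus=[BusRdX,Flush]  L4: P0=I P1=I P2=I P3=M  mem[L4]=93
23. P0: load  L1  bus=[-]  L1: P0=O P1=I P2=I P3=S  mem[L1]=30
24. P3: store L3 := 35  bus=[BusUpgr,Flush]  L3: P0=I P1=I P2=I P3=M  mem[L3]=90
25. P2: store L2 := 76  bus=[BusUpgr]  L2: P0=I P1=I P2=M P3=I  mem[L2]=30
26. P3: store L2 := 13  bus=[BusRdX,Flush]  L2: P0=I P1=I P2=I P3=M  mem[L2]=76
27. P3: store L2 := 21  bus=[-]  L2: P0=I P1=I P2=I P3=M  mem[L2]=76
28. P1: load  L1  bus=[BusRd]  L1: P0=O P1=S P2=I P3=S  mem[L1]=30
29. P3: load  L1  bus=[-]  L1: P0=O P1=S P2=I P3=S  mem[L1]=30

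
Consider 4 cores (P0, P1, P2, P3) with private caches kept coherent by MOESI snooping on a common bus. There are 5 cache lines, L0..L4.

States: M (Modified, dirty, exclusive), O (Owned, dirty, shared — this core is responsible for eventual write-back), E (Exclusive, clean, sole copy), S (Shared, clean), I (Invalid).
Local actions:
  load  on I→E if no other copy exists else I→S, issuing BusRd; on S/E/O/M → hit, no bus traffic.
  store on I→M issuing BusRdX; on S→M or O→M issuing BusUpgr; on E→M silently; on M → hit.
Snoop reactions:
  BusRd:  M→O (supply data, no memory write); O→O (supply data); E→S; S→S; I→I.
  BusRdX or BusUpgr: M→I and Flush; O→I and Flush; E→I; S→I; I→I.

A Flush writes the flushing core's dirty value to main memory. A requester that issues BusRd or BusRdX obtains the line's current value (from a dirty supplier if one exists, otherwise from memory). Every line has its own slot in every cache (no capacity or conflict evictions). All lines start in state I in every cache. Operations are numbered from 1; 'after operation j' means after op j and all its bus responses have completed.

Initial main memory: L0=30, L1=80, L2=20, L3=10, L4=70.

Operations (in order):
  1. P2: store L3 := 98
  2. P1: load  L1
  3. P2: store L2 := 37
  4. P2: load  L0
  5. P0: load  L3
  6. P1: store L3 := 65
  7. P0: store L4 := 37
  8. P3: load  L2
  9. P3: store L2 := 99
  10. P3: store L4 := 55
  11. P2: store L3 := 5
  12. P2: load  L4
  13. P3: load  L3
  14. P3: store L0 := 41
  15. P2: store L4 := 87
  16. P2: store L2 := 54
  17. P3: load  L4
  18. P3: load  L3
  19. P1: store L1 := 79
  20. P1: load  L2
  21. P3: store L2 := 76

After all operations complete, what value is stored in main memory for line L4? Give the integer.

step 1: P2: store L3 := 98  ⟶  IIMI  (L3)  txn=BusRdX  M[L3]=10
step 2: P1: load  L1  ⟶  IEII  (L1)  txn=BusRd  M[L1]=80
step 3: P2: store L2 := 37  ⟶  IIMI  (L2)  txn=BusRdX  M[L2]=20
step 4: P2: load  L0  ⟶  IIEI  (L0)  txn=BusRd  M[L0]=30
step 5: P0: load  L3  ⟶  SIOI  (L3)  txn=BusRd  M[L3]=10
step 6: P1: store L3 := 65  ⟶  IMII  (L3)  txn=BusRdX+Flush  M[L3]=98
step 7: P0: store L4 := 37  ⟶  MIII  (L4)  txn=BusRdX  M[L4]=70
step 8: P3: load  L2  ⟶  IIOS  (L2)  txn=BusRd  M[L2]=20
step 9: P3: store L2 := 99  ⟶  IIIM  (L2)  txn=BusUpgr+Flush  M[L2]=37
step 10: P3: store L4 := 55  ⟶  IIIM  (L4)  txn=BusRdX+Flush  M[L4]=37
step 11: P2: store L3 := 5  ⟶  IIMI  (L3)  txn=BusRdX+Flush  M[L3]=65
step 12: P2: load  L4  ⟶  IISO  (L4)  txn=BusRd  M[L4]=37
step 13: P3: load  L3  ⟶  IIOS  (L3)  txn=BusRd  M[L3]=65
step 14: P3: store L0 := 41  ⟶  IIIM  (L0)  txn=BusRdX  M[L0]=30
step 15: P2: store L4 := 87  ⟶  IIMI  (L4)  txn=BusUpgr+Flush  M[L4]=55
step 16: P2: store L2 := 54  ⟶  IIMI  (L2)  txn=BusRdX+Flush  M[L2]=99
step 17: P3: load  L4  ⟶  IIOS  (L4)  txn=BusRd  M[L4]=55
step 18: P3: load  L3  ⟶  IIOS  (L3)  txn=∅  M[L3]=65
step 19: P1: store L1 := 79  ⟶  IMII  (L1)  txn=∅  M[L1]=80
step 20: P1: load  L2  ⟶  ISOI  (L2)  txn=BusRd  M[L2]=99
step 21: P3: store L2 := 76  ⟶  IIIM  (L2)  txn=BusRdX+Flush  M[L2]=54

memory[L4] = 55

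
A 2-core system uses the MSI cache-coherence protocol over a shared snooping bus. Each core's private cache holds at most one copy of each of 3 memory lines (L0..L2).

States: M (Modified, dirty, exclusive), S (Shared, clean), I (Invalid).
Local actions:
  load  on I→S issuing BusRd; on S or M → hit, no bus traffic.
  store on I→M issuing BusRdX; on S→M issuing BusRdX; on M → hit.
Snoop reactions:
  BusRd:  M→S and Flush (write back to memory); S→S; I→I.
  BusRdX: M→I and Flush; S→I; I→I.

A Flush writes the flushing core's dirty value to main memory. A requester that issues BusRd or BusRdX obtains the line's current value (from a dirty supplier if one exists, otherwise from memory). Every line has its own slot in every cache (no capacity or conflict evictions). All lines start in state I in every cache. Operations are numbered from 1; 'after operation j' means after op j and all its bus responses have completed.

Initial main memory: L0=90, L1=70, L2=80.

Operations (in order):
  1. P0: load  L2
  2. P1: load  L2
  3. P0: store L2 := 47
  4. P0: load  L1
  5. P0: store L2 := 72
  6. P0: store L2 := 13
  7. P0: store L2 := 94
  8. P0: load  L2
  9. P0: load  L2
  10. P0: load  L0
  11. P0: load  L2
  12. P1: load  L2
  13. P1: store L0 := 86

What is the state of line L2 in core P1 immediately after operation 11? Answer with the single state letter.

1. P0: load  L2  bus=[BusRd]  L2: P0=S P1=I  mem[L2]=80
2. P1: load  L2  bus=[BusRd]  L2: P0=S P1=S  mem[L2]=80
3. P0: store L2 := 47  bus=[BusRdX]  L2: P0=M P1=I  mem[L2]=80
4. P0: load  L1  bus=[BusRd]  L1: P0=S P1=I  mem[L1]=70
5. P0: store L2 := 72  bus=[-]  L2: P0=M P1=I  mem[L2]=80
6. P0: store L2 := 13  bus=[-]  L2: P0=M P1=I  mem[L2]=80
7. P0: store L2 := 94  bus=[-]  L2: P0=M P1=I  mem[L2]=80
8. P0: load  L2  bus=[-]  L2: P0=M P1=I  mem[L2]=80
9. P0: load  L2  bus=[-]  L2: P0=M P1=I  mem[L2]=80
10. P0: load  L0  bus=[BusRd]  L0: P0=S P1=I  mem[L0]=90
11. P0: load  L2  bus=[-]  L2: P0=M P1=I  mem[L2]=80
12. P1: load  L2  bus=[BusRd,Flush]  L2: P0=S P1=S  mem[L2]=94
13. P1: store L0 := 86  bus=[BusRdX]  L0: P0=I P1=M  mem[L0]=90

state = I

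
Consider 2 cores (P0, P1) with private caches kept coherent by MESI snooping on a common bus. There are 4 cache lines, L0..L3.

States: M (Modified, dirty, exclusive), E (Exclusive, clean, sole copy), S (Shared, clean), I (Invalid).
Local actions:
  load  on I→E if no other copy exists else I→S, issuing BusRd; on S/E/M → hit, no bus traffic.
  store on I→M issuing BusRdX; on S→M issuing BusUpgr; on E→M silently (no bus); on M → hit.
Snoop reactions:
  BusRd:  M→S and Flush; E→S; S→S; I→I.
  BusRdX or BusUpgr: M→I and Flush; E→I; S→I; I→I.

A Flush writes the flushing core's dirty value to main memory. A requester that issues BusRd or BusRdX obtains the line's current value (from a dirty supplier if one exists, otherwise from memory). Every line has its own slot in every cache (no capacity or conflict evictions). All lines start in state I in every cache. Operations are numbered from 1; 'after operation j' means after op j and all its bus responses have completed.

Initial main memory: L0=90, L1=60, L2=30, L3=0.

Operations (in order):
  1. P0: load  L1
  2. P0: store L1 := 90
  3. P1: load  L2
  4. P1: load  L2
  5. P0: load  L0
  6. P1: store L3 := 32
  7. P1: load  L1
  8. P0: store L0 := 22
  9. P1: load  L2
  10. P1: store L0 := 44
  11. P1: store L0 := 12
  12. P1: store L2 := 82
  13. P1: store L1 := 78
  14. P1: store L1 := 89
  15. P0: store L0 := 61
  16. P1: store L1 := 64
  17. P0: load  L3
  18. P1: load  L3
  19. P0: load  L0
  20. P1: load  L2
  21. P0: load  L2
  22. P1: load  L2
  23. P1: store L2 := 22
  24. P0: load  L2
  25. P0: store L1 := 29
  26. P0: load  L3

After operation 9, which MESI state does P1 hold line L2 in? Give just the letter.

1. P0: load  L1  bus=[BusRd]  L1: P0=E P1=I  mem[L1]=60
2. P0: store L1 := 90  bus=[-]  L1: P0=M P1=I  mem[L1]=60
3. P1: load  L2  bus=[BusRd]  L2: P0=I P1=E  mem[L2]=30
4. P1: load  L2  bus=[-]  L2: P0=I P1=E  mem[L2]=30
5. P0: load  L0  bus=[BusRd]  L0: P0=E P1=I  mem[L0]=90
6. P1: store L3 := 32  bus=[BusRdX]  L3: P0=I P1=M  mem[L3]=0
7. P1: load  L1  bus=[BusRd,Flush]  L1: P0=S P1=S  mem[L1]=90
8. P0: store L0 := 22  bus=[-]  L0: P0=M P1=I  mem[L0]=90
9. P1: load  L2  bus=[-]  L2: P0=I P1=E  mem[L2]=30
10. P1: store L0 := 44  bus=[BusRdX,Flush]  L0: P0=I P1=M  mem[L0]=22
11. P1: store L0 := 12  bus=[-]  L0: P0=I P1=M  mem[L0]=22
12. P1: store L2 := 82  bus=[-]  L2: P0=I P1=M  mem[L2]=30
13. P1: store L1 := 78  bus=[BusUpgr]  L1: P0=I P1=M  mem[L1]=90
14. P1: store L1 := 89  bus=[-]  L1: P0=I P1=M  mem[L1]=90
15. P0: store L0 := 61  bus=[BusRdX,Flush]  L0: P0=M P1=I  mem[L0]=12
16. P1: store L1 := 64  bus=[-]  L1: P0=I P1=M  mem[L1]=90
17. P0: load  L3  bus=[BusRd,Flush]  L3: P0=S P1=S  mem[L3]=32
18. P1: load  L3  bus=[-]  L3: P0=S P1=S  mem[L3]=32
19. P0: load  L0  bus=[-]  L0: P0=M P1=I  mem[L0]=12
20. P1: load  L2  bus=[-]  L2: P0=I P1=M  mem[L2]=30
21. P0: load  L2  bus=[BusRd,Flush]  L2: P0=S P1=S  mem[L2]=82
22. P1: load  L2  bus=[-]  L2: P0=S P1=S  mem[L2]=82
23. P1: store L2 := 22  bus=[BusUpgr]  L2: P0=I P1=M  mem[L2]=82
24. P0: load  L2  bus=[BusRd,Flush]  L2: P0=S P1=S  mem[L2]=22
25. P0: store L1 := 29  bus=[BusRdX,Flush]  L1: P0=M P1=I  mem[L1]=64
26. P0: load  L3  bus=[-]  L3: P0=S P1=S  mem[L3]=32

state = E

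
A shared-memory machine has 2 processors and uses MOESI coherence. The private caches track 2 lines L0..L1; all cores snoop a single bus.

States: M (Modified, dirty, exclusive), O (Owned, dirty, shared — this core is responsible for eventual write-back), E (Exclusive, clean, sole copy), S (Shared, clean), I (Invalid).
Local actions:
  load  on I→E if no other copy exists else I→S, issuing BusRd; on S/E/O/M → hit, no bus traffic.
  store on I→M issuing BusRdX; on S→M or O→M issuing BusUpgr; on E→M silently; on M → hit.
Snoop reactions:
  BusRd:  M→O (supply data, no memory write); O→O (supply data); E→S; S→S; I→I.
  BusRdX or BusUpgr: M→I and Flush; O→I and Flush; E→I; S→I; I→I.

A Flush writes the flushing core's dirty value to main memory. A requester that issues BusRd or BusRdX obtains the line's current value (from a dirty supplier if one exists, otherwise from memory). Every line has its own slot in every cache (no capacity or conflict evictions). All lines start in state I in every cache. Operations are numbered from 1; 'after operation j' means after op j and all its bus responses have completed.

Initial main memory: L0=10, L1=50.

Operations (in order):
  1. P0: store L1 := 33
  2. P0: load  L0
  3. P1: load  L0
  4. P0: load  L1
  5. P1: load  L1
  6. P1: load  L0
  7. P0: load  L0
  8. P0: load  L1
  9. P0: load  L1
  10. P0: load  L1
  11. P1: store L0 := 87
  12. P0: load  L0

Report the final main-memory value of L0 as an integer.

memory[L0] = 10

[1] P0: store L1 := 33 | P0:M(33), P1:I | bus: BusRdX
[2] P0: load  L0 | P0:E(10), P1:I | bus: BusRd
[3] P1: load  L0 | P0:S(10), P1:S(10) | bus: BusRd
[4] P0: load  L1 | P0:M(33), P1:I | bus: none
[5] P1: load  L1 | P0:O(33), P1:S(33) | bus: BusRd
[6] P1: load  L0 | P0:S(10), P1:S(10) | bus: none
[7] P0: load  L0 | P0:S(10), P1:S(10) | bus: none
[8] P0: load  L1 | P0:O(33), P1:S(33) | bus: none
[9] P0: load  L1 | P0:O(33), P1:S(33) | bus: none
[10] P0: load  L1 | P0:O(33), P1:S(33) | bus: none
[11] P1: store L0 := 87 | P0:I, P1:M(87) | bus: BusUpgr
[12] P0: load  L0 | P0:S(87), P1:O(87) | bus: BusRd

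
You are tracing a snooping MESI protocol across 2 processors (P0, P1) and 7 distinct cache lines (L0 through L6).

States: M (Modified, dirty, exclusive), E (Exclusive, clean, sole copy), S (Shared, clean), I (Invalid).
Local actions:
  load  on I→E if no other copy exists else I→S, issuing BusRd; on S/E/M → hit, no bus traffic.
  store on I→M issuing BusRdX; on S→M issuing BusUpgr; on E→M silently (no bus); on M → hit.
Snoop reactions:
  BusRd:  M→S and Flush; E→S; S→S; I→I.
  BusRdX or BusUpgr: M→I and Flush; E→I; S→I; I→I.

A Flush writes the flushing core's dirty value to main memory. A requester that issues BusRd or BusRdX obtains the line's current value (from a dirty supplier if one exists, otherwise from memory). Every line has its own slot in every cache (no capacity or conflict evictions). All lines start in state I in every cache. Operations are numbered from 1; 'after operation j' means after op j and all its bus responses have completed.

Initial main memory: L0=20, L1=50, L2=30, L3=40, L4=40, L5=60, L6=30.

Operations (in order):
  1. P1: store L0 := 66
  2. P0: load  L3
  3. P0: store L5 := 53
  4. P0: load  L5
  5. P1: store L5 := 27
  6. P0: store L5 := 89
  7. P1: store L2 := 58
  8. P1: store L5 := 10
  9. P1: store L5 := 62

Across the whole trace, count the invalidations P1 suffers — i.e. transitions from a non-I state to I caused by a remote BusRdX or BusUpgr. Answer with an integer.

invalidations = 1

step 1: P1: store L0 := 66  ⟶  IM  (L0)  txn=BusRdX  M[L0]=20
step 2: P0: load  L3  ⟶  EI  (L3)  txn=BusRd  M[L3]=40
step 3: P0: store L5 := 53  ⟶  MI  (L5)  txn=BusRdX  M[L5]=60
step 4: P0: load  L5  ⟶  MI  (L5)  txn=∅  M[L5]=60
step 5: P1: store L5 := 27  ⟶  IM  (L5)  txn=BusRdX+Flush  M[L5]=53
step 6: P0: store L5 := 89  ⟶  MI  (L5)  txn=BusRdX+Flush  M[L5]=27
step 7: P1: store L2 := 58  ⟶  IM  (L2)  txn=BusRdX  M[L2]=30
step 8: P1: store L5 := 10  ⟶  IM  (L5)  txn=BusRdX+Flush  M[L5]=89
step 9: P1: store L5 := 62  ⟶  IM  (L5)  txn=∅  M[L5]=89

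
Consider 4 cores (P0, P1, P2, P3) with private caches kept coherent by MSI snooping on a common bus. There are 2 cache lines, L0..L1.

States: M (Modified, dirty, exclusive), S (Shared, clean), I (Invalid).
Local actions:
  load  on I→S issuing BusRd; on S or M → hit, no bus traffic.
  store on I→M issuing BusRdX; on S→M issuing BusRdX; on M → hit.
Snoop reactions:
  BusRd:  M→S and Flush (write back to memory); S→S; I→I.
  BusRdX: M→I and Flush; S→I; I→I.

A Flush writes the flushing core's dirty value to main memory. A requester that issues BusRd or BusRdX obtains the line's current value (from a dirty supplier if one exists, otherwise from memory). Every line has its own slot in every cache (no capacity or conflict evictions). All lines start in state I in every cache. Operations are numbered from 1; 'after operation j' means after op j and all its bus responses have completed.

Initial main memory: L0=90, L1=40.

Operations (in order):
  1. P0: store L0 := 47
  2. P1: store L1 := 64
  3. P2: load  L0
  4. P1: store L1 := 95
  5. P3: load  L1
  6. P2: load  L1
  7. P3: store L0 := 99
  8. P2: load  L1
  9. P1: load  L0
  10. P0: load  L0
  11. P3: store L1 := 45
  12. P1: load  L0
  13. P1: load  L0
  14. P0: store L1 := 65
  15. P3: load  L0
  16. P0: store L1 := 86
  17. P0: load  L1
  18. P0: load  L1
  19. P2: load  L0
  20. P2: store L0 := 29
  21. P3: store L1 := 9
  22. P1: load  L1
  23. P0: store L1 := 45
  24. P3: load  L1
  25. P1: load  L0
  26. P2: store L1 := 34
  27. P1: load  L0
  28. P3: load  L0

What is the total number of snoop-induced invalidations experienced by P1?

invalidations = 3

1. P0: store L0 := 47  bus=[BusRdX]  L0: P0=M P1=I P2=I P3=I  mem[L0]=90
2. P1: store L1 := 64  bus=[BusRdX]  L1: P0=I P1=M P2=I P3=I  mem[L1]=40
3. P2: load  L0  bus=[BusRd,Flush]  L0: P0=S P1=I P2=S P3=I  mem[L0]=47
4. P1: store L1 := 95  bus=[-]  L1: P0=I P1=M P2=I P3=I  mem[L1]=40
5. P3: load  L1  bus=[BusRd,Flush]  L1: P0=I P1=S P2=I P3=S  mem[L1]=95
6. P2: load  L1  bus=[BusRd]  L1: P0=I P1=S P2=S P3=S  mem[L1]=95
7. P3: store L0 := 99  bus=[BusRdX]  L0: P0=I P1=I P2=I P3=M  mem[L0]=47
8. P2: load  L1  bus=[-]  L1: P0=I P1=S P2=S P3=S  mem[L1]=95
9. P1: load  L0  bus=[BusRd,Flush]  L0: P0=I P1=S P2=I P3=S  mem[L0]=99
10. P0: load  L0  bus=[BusRd]  L0: P0=S P1=S P2=I P3=S  mem[L0]=99
11. P3: store L1 := 45  bus=[BusRdX]  L1: P0=I P1=I P2=I P3=M  mem[L1]=95
12. P1: load  L0  bus=[-]  L0: P0=S P1=S P2=I P3=S  mem[L0]=99
13. P1: load  L0  bus=[-]  L0: P0=S P1=S P2=I P3=S  mem[L0]=99
14. P0: store L1 := 65  bus=[BusRdX,Flush]  L1: P0=M P1=I P2=I P3=I  mem[L1]=45
15. P3: load  L0  bus=[-]  L0: P0=S P1=S P2=I P3=S  mem[L0]=99
16. P0: store L1 := 86  bus=[-]  L1: P0=M P1=I P2=I P3=I  mem[L1]=45
17. P0: load  L1  bus=[-]  L1: P0=M P1=I P2=I P3=I  mem[L1]=45
18. P0: load  L1  bus=[-]  L1: P0=M P1=I P2=I P3=I  mem[L1]=45
19. P2: load  L0  bus=[BusRd]  L0: P0=S P1=S P2=S P3=S  mem[L0]=99
20. P2: store L0 := 29  bus=[BusRdX]  L0: P0=I P1=I P2=M P3=I  mem[L0]=99
21. P3: store L1 := 9  bus=[BusRdX,Flush]  L1: P0=I P1=I P2=I P3=M  mem[L1]=86
22. P1: load  L1  bus=[BusRd,Flush]  L1: P0=I P1=S P2=I P3=S  mem[L1]=9
23. P0: store L1 := 45  bus=[BusRdX]  L1: P0=M P1=I P2=I P3=I  mem[L1]=9
24. P3: load  L1  bus=[BusRd,Flush]  L1: P0=S P1=I P2=I P3=S  mem[L1]=45
25. P1: load  L0  bus=[BusRd,Flush]  L0: P0=I P1=S P2=S P3=I  mem[L0]=29
26. P2: store L1 := 34  bus=[BusRdX]  L1: P0=I P1=I P2=M P3=I  mem[L1]=45
27. P1: load  L0  bus=[-]  L0: P0=I P1=S P2=S P3=I  mem[L0]=29
28. P3: load  L0  bus=[BusRd]  L0: P0=I P1=S P2=S P3=S  mem[L0]=29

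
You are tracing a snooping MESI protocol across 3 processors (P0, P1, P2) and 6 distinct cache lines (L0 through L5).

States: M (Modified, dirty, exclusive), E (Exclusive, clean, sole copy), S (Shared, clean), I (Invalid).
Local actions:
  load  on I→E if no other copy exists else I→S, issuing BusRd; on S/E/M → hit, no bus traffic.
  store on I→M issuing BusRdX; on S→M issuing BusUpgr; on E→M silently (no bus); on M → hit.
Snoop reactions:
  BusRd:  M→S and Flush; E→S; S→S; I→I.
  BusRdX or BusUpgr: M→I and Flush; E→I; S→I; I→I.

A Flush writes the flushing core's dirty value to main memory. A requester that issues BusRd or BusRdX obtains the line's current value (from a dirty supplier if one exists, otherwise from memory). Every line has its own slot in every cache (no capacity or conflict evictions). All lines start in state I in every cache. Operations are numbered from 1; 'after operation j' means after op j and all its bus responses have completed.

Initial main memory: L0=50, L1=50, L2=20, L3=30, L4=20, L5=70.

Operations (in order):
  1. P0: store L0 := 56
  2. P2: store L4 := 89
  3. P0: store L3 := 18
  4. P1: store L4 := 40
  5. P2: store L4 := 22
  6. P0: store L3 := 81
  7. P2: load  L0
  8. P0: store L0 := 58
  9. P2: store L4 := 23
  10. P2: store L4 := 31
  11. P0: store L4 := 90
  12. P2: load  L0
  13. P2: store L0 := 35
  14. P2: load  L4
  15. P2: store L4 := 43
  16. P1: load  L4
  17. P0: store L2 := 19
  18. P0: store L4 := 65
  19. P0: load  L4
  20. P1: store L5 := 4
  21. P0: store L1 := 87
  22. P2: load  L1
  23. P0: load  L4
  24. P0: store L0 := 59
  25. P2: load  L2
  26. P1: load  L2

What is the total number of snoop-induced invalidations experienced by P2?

invalidations = 5

1. P0: store L0 := 56  bus=[BusRdX]  L0: P0=M P1=I P2=I  mem[L0]=50
2. P2: store L4 := 89  bus=[BusRdX]  L4: P0=I P1=I P2=M  mem[L4]=20
3. P0: store L3 := 18  bus=[BusRdX]  L3: P0=M P1=I P2=I  mem[L3]=30
4. P1: store L4 := 40  bus=[BusRdX,Flush]  L4: P0=I P1=M P2=I  mem[L4]=89
5. P2: store L4 := 22  bus=[BusRdX,Flush]  L4: P0=I P1=I P2=M  mem[L4]=40
6. P0: store L3 := 81  bus=[-]  L3: P0=M P1=I P2=I  mem[L3]=30
7. P2: load  L0  bus=[BusRd,Flush]  L0: P0=S P1=I P2=S  mem[L0]=56
8. P0: store L0 := 58  bus=[BusUpgr]  L0: P0=M P1=I P2=I  mem[L0]=56
9. P2: store L4 := 23  bus=[-]  L4: P0=I P1=I P2=M  mem[L4]=40
10. P2: store L4 := 31  bus=[-]  L4: P0=I P1=I P2=M  mem[L4]=40
11. P0: store L4 := 90  bus=[BusRdX,Flush]  L4: P0=M P1=I P2=I  mem[L4]=31
12. P2: load  L0  bus=[BusRd,Flush]  L0: P0=S P1=I P2=S  mem[L0]=58
13. P2: store L0 := 35  bus=[BusUpgr]  L0: P0=I P1=I P2=M  mem[L0]=58
14. P2: load  L4  bus=[BusRd,Flush]  L4: P0=S P1=I P2=S  mem[L4]=90
15. P2: store L4 := 43  bus=[BusUpgr]  L4: P0=I P1=I P2=M  mem[L4]=90
16. P1: load  L4  bus=[BusRd,Flush]  L4: P0=I P1=S P2=S  mem[L4]=43
17. P0: store L2 := 19  bus=[BusRdX]  L2: P0=M P1=I P2=I  mem[L2]=20
18. P0: store L4 := 65  bus=[BusRdX]  L4: P0=M P1=I P2=I  mem[L4]=43
19. P0: load  L4  bus=[-]  L4: P0=M P1=I P2=I  mem[L4]=43
20. P1: store L5 := 4  bus=[BusRdX]  L5: P0=I P1=M P2=I  mem[L5]=70
21. P0: store L1 := 87  bus=[BusRdX]  L1: P0=M P1=I P2=I  mem[L1]=50
22. P2: load  L1  bus=[BusRd,Flush]  L1: P0=S P1=I P2=S  mem[L1]=87
23. P0: load  L4  bus=[-]  L4: P0=M P1=I P2=I  mem[L4]=43
24. P0: store L0 := 59  bus=[BusRdX,Flush]  L0: P0=M P1=I P2=I  mem[L0]=35
25. P2: load  L2  bus=[BusRd,Flush]  L2: P0=S P1=I P2=S  mem[L2]=19
26. P1: load  L2  bus=[BusRd]  L2: P0=S P1=S P2=S  mem[L2]=19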